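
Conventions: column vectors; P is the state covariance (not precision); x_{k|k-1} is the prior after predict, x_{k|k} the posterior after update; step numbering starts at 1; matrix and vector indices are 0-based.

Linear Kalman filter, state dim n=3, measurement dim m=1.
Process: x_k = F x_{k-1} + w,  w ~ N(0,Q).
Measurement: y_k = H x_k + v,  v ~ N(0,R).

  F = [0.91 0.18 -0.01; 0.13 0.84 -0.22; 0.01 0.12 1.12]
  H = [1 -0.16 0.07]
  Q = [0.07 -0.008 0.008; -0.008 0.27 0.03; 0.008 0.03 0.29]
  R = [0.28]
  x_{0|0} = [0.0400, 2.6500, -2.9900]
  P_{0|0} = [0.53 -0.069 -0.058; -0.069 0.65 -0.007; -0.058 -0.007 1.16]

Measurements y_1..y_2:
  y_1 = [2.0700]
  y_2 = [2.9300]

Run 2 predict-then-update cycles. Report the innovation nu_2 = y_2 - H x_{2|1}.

innov = [1.3537]

step 1: x^-=[0.5433, 2.8890, -3.0304]  P^-=[0.5085 0.1132 -0.0543; 0.1132 0.7846 -0.2060; -0.0543 -0.2060 1.7512]  S=[0.7780]  K=[0.6255; -0.0344; 0.1301]  nu=[2.2011]  x^+=[1.9200, 2.8133, -2.7440]  P^+=[0.2042 0.1299 -0.1176; 0.1299 0.7837 -0.2025; -0.1176 -0.2025 1.7380]
step 2: x^-=[2.2811, 3.2165, -2.7165]  P^-=[0.3101 0.2742 -0.1387; 0.2742 1.0205 -0.5179; -0.1387 -0.5179 2.4247]  S=[0.5325]  K=[0.4817; 0.1403; 0.2139]  nu=[1.3537]  x^+=[2.9331, 3.4064, -2.4269]  P^+=[0.1865 0.2383 -0.1936; 0.2383 1.0100 -0.5339; -0.1936 -0.5339 2.4003]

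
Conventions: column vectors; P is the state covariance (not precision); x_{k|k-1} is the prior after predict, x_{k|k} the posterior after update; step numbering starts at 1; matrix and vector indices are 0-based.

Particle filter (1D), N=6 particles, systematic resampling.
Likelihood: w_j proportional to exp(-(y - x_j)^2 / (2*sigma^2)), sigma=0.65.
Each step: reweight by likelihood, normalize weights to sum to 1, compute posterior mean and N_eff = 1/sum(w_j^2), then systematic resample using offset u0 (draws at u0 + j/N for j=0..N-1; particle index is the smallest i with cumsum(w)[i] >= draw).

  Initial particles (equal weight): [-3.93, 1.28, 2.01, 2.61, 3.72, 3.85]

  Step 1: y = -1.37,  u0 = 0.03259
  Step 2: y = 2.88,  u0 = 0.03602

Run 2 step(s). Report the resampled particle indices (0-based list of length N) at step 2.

step 1: w=[0.6340, 0.3640, 0.0020, 0.0000, 0.0000, 0.0000]  mean=-2.0217  Neff=1.8711  idx=[0, 0, 0, 0, 1, 1]
step 2: w=[0.0000, 0.0000, 0.0000, 0.0000, 0.5000, 0.5000]  mean=1.2800  Neff=2.0000  idx=[4, 4, 4, 5, 5, 5]

resampled_idx = [4, 4, 4, 5, 5, 5]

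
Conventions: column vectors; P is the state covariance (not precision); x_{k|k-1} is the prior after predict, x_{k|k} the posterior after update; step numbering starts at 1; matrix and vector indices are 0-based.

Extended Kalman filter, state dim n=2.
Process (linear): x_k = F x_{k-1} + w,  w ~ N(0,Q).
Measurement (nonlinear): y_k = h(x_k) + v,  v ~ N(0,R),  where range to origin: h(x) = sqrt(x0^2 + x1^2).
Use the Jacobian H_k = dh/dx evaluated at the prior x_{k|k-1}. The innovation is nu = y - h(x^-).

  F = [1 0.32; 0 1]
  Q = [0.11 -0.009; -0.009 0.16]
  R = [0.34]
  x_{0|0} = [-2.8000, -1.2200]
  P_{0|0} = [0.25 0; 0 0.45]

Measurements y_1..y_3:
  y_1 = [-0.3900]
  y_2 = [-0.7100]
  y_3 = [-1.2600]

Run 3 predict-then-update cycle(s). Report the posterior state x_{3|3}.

step 1: x^-=[-3.1904, -1.2200]  P^-=[0.4061 0.1350; 0.1350 0.6100]  H_jac=[-0.9340 -0.3572]  S=[0.8622]  K=[-0.4959; -0.3990]  nu=[-3.8057]  x^+=[-1.3033, 0.2983]  P^+=[0.1941 -0.0356; -0.0356 0.4728]
step 2: x^-=[-1.2079, 0.2983]  P^-=[0.3297 0.1067; 0.1067 0.6328]  H_jac=[-0.9708 0.2398]  S=[0.6375]  K=[-0.4620; 0.0755]  nu=[-1.9541]  x^+=[-0.3050, 0.1508]  P^+=[0.1937 0.1290; 0.1290 0.6291]
step 3: x^-=[-0.2567, 0.1508]  P^-=[0.4506 0.3213; 0.3213 0.7891]  H_jac=[-0.8622 0.5066]  S=[0.5968]  K=[-0.3782; 0.2057]  nu=[-1.5577]  x^+=[0.3325, -0.1696]  P^+=[0.3652 0.3677; 0.3677 0.7639]

x_post = [0.3325, -0.1696]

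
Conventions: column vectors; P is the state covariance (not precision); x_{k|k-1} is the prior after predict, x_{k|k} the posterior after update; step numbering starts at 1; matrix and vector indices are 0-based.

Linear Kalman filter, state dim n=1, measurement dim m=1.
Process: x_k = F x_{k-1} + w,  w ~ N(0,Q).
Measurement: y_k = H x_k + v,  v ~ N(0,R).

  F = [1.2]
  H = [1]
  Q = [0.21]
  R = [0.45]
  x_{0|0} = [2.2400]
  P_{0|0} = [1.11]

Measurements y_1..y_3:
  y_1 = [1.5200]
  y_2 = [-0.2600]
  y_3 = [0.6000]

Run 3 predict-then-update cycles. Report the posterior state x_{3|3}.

step 1: x^-=[2.6880]  P^-=[1.8084]  S=[2.2584]  K=[0.8007]  nu=[-1.1680]  x^+=[1.7527]  P^+=[0.3603]
step 2: x^-=[2.1033]  P^-=[0.7289]  S=[1.1789]  K=[0.6183]  nu=[-2.3633]  x^+=[0.6421]  P^+=[0.2782]
step 3: x^-=[0.7705]  P^-=[0.6106]  S=[1.0606]  K=[0.5757]  nu=[-0.1705]  x^+=[0.6723]  P^+=[0.2591]

x_post = [0.6723]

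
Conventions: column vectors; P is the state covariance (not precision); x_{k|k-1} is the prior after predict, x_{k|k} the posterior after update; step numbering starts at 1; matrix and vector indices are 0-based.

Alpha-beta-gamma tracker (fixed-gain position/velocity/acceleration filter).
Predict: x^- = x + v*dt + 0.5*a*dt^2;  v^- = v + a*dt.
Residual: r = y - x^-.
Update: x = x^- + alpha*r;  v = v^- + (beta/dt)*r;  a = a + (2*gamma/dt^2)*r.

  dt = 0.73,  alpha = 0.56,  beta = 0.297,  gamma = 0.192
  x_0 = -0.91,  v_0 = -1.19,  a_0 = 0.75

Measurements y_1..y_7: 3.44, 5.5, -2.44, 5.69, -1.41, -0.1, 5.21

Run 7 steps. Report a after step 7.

step 1: x_pred=-1.5789  r=5.0189  x^+=1.2317  v^+=1.3994  a^+=4.3665
step 2: x_pred=3.4167  r=2.0833  x^+=4.5834  v^+=5.4346  a^+=5.8677
step 3: x_pred=10.1140  r=-12.5540  x^+=3.0838  v^+=4.6104  a^+=-3.1786
step 4: x_pred=5.6024  r=0.0876  x^+=5.6515  v^+=2.3256  a^+=-3.1155
step 5: x_pred=6.5191  r=-7.9291  x^+=2.0788  v^+=-3.1746  a^+=-8.8290
step 6: x_pred=-2.5911  r=2.4911  x^+=-1.1961  v^+=-8.6062  a^+=-7.0339
step 7: x_pred=-9.3529  r=14.5629  x^+=-1.1977  v^+=-7.8161  a^+=3.4598

a_post = 3.4598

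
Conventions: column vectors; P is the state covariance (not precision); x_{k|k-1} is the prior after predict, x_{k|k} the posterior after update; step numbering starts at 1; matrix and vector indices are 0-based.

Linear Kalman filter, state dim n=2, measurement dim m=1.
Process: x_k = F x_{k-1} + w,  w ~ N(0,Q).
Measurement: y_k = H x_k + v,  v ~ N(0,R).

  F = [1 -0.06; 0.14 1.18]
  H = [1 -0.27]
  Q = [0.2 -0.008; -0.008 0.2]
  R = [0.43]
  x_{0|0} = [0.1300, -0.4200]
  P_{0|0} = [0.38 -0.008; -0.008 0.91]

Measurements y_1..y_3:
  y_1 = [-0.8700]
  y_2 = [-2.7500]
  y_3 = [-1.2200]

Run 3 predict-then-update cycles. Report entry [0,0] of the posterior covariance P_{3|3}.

P_post[0,0] = 0.3015

step 1: x^-=[0.1552, -0.4774]  P^-=[0.5842 -0.0286; -0.0286 1.4719]  S=[1.1370]  K=[0.5206; -0.3747]  nu=[-1.1541]  x^+=[-0.4457, -0.0450]  P^+=[0.2760 0.1932; 0.1932 1.3123]
step 2: x^-=[-0.4430, -0.1155]  P^-=[0.4576 0.1641; 0.1641 2.0964]  S=[0.9518]  K=[0.4342; -0.4223]  nu=[-2.3382]  x^+=[-1.4582, 0.8720]  P^+=[0.2781 0.3386; 0.3386 1.9267]
step 3: x^-=[-1.5105, 0.8248]  P^-=[0.4444 0.2913; 0.2913 3.0001]  S=[0.9359]  K=[0.3909; -0.5543]  nu=[0.5132]  x^+=[-1.3099, 0.5403]  P^+=[0.3015 0.4940; 0.4940 2.7125]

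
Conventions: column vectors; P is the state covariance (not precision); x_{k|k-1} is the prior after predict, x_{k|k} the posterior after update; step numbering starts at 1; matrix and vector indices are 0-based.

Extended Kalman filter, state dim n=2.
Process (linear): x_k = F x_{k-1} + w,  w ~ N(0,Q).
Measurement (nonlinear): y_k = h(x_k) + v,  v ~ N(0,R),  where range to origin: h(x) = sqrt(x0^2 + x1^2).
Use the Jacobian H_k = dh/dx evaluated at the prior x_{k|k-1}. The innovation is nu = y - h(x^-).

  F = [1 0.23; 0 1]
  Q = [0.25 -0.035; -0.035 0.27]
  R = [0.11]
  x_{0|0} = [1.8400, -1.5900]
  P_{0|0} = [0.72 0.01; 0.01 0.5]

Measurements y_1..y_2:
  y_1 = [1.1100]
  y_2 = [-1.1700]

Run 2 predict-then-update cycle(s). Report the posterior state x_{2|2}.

step 1: x^-=[1.4743, -1.5900]  P^-=[1.0010 0.0900; 0.0900 0.7700]  H_jac=[0.6799 -0.7333]  S=[0.8971]  K=[0.6852; -0.5612]  nu=[-1.0583]  x^+=[0.7492, -0.9961]  P^+=[0.5799 0.4349; 0.4349 0.4875]
step 2: x^-=[0.5201, -0.9961]  P^-=[1.0558 0.5121; 0.5121 0.7575]  H_jac=[0.4628 -0.8864]  S=[0.5112]  K=[0.0680; -0.8499]  nu=[-2.2937]  x^+=[0.3642, 0.9533]  P^+=[1.0534 0.5416; 0.5416 0.3882]

x_post = [0.3642, 0.9533]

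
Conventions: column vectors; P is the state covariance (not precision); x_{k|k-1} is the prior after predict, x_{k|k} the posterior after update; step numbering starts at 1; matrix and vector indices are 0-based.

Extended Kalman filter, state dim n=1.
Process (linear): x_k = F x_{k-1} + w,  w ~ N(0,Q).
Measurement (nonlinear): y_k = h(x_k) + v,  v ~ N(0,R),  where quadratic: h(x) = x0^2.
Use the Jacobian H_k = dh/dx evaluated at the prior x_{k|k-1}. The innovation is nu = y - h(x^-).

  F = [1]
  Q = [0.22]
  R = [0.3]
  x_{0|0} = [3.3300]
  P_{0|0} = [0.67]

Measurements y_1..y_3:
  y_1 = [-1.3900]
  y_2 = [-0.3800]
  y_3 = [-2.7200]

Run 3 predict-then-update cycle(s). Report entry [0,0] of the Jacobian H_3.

step 1: x^-=[3.3300]  P^-=[0.8900]  H_jac=[6.6600]  S=[39.7765]  K=[0.1490]  nu=[-12.4789]  x^+=[1.4704]  P^+=[0.0067]
step 2: x^-=[1.4704]  P^-=[0.2267]  H_jac=[2.9408]  S=[2.2607]  K=[0.2949]  nu=[-2.5421]  x^+=[0.7207]  P^+=[0.0301]
step 3: x^-=[0.7207]  P^-=[0.2501]  H_jac=[1.4414]  S=[0.8196]  K=[0.4398]  nu=[-3.2394]  x^+=[-0.7041]  P^+=[0.0915]

H_jac[0,0] = 1.4414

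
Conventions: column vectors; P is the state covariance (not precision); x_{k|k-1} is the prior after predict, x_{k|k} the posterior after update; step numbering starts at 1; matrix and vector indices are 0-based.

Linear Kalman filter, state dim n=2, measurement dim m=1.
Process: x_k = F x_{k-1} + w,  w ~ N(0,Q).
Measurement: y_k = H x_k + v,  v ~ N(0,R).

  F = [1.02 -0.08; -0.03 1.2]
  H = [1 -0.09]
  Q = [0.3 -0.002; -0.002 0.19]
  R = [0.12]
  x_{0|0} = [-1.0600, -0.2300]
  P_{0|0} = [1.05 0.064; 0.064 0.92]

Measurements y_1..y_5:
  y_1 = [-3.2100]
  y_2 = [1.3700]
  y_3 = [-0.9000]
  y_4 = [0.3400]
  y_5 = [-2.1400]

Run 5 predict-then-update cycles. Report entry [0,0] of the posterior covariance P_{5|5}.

P_post[0,0] = 0.1176

step 1: x^-=[-1.0628, -0.2442]  P^-=[1.3879 -0.0440; -0.0440 1.5111]  S=[1.5280]  K=[0.9109; -0.1178]  nu=[-2.1692]  x^+=[-3.0386, 0.0113]  P^+=[0.1201 0.1200; 0.1200 1.4899]
step 2: x^-=[-3.1003, 0.1047]  P^-=[0.4149 -0.0016; -0.0016 2.3270]  S=[0.5540]  K=[0.7491; -0.3809]  nu=[4.4797]  x^+=[0.2556, -1.6015]  P^+=[0.1040 0.1565; 0.1565 2.2466]
step 3: x^-=[0.3888, -1.9295]  P^-=[0.3970 -0.0289; -0.0289 3.4140]  S=[0.5499]  K=[0.7267; -0.6114]  nu=[-1.4625]  x^+=[-0.6740, -1.0353]  P^+=[0.1066 0.2154; 0.2154 3.2084]
step 4: x^-=[-0.6047, -1.2221]  P^-=[0.3963 -0.0491; -0.0491 4.7947]  S=[0.5640]  K=[0.7105; -0.8523]  nu=[0.8347]  x^+=[-0.0116, -1.9335]  P^+=[0.1116 0.2924; 0.2924 4.3851]
step 5: x^-=[0.1428, -2.3199]  P^-=[0.3964 -0.0678; -0.0678 6.4836]  S=[0.5812]  K=[0.6926; -1.1207]  nu=[-2.4916]  x^+=[-1.5830, 0.4726]  P^+=[0.1176 0.3833; 0.3833 5.7536]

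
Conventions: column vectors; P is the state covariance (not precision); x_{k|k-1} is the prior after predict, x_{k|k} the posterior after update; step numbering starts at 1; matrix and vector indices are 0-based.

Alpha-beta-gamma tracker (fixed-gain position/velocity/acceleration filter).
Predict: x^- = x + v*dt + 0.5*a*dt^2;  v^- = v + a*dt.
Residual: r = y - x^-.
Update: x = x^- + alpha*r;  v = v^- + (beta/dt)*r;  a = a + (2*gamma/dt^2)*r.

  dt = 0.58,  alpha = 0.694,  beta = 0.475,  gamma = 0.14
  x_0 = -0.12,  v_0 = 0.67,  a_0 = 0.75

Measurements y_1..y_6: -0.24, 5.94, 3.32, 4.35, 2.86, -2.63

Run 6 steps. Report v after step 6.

v_post = -8.1488

step 1: x_pred=0.3947  r=-0.6347  x^+=-0.0458  v^+=0.5852  a^+=0.2217
step 2: x_pred=0.3309  r=5.6091  x^+=4.2236  v^+=5.3074  a^+=4.8904
step 3: x_pred=8.1245  r=-4.8045  x^+=4.7902  v^+=4.2091  a^+=0.8914
step 4: x_pred=7.3814  r=-3.0314  x^+=5.2776  v^+=2.2435  a^+=-1.6317
step 5: x_pred=6.3044  r=-3.4444  x^+=3.9140  v^+=-1.5237  a^+=-4.4986
step 6: x_pred=2.2735  r=-4.9035  x^+=-1.1295  v^+=-8.1488  a^+=-8.5801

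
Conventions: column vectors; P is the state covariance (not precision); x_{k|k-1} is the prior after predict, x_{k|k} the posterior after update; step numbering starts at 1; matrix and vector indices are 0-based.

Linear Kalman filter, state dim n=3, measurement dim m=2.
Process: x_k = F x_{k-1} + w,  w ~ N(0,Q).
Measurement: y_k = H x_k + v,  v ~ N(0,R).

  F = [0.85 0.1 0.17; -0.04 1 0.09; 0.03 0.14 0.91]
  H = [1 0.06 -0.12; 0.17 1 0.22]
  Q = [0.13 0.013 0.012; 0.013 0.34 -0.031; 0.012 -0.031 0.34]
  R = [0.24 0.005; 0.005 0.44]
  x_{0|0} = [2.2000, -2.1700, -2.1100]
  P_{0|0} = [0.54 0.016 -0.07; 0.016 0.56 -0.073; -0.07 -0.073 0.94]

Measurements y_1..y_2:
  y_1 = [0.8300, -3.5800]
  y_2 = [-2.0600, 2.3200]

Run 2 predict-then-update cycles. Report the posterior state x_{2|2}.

step 1: x^-=[1.2943, -2.4479, -2.1579]  P^-=[0.5329 0.0606 0.1181; 0.0606 0.8946 0.0591; 0.1181 0.0591 1.1076]  S=[0.7702 0.1985; 0.1985 1.4590]  K=[0.6705 0.0302; -0.0238 0.6323; -0.0743 0.2314]  nu=[-0.5764, -0.8774]  x^+=[0.8813, -2.9890, -2.3181]  P^+=[0.1773 -0.0390 0.1159; -0.0390 0.3167 -0.1453; 0.1159 -0.1453 1.0320]
step 2: x^-=[0.0562, -3.2329, -2.5015]  P^-=[0.3130 0.0035 0.2494; 0.0035 0.6415 -0.0413; 0.2494 -0.0413 1.1700]  S=[0.5133 0.1236; 0.1236 1.1488]  K=[0.5426 0.0388; -0.0422 0.5555; 0.1574 0.2081]  nu=[-2.2224, 6.0937]  x^+=[-0.9132, 0.2462, -1.5833]  P^+=[0.1550 -0.0465 0.1816; -0.0465 0.2918 -0.1804; 0.1816 -0.1804 1.0994]

x_post = [-0.9132, 0.2462, -1.5833]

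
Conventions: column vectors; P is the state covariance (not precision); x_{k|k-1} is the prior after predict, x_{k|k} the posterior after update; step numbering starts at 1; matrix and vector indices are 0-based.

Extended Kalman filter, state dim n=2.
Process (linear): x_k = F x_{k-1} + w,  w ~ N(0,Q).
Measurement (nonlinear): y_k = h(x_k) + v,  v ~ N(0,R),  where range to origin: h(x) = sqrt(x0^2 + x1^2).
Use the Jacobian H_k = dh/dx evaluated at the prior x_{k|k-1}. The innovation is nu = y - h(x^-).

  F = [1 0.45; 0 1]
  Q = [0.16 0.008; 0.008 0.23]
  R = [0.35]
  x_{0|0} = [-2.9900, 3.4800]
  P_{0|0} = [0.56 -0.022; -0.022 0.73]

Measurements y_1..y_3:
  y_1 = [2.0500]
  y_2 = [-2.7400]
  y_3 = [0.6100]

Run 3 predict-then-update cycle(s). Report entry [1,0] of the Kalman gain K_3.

K[1,0] = -0.2704

step 1: x^-=[-1.4240, 3.4800]  P^-=[0.8480 0.3145; 0.3145 0.9600]  H_jac=[-0.3787 0.9255]  S=[1.0735]  K=[-0.0280; 0.7167]  nu=[-1.7101]  x^+=[-1.3761, 2.2543]  P^+=[0.8472 0.3361; 0.3361 0.4086]
step 2: x^-=[-0.3616, 2.2543]  P^-=[1.3924 0.5279; 0.5279 0.6386]  H_jac=[-0.1584 0.9874]  S=[0.8424]  K=[0.3570; 0.6492]  nu=[-5.0232]  x^+=[-2.1549, -1.0069]  P^+=[1.2850 0.3327; 0.3327 0.2835]
step 3: x^-=[-2.6080, -1.0069]  P^-=[1.8018 0.4683; 0.4683 0.5135]  H_jac=[-0.9329 -0.3602]  S=[2.2994]  K=[-0.8044; -0.2704]  nu=[-2.1856]  x^+=[-0.8499, -0.4159]  P^+=[0.3141 -0.0319; -0.0319 0.3454]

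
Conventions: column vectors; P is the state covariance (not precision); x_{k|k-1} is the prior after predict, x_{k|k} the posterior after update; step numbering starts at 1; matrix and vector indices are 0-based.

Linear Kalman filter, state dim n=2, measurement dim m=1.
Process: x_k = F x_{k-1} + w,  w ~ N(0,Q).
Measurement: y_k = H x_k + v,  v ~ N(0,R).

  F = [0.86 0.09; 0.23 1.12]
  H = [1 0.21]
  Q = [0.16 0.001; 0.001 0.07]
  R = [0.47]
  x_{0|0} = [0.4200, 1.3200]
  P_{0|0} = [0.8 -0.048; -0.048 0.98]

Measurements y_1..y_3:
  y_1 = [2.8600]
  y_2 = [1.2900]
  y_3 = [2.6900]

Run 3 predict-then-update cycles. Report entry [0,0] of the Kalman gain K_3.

K[0,0] = 0.3728

step 1: x^-=[0.4800, 1.5750]  P^-=[0.7522 0.2108; 0.2108 1.3169]  S=[1.3688]  K=[0.5819; 0.3560]  nu=[2.0492]  x^+=[1.6724, 2.3046]  P^+=[0.2888 -0.0728; -0.0728 1.1434]
step 2: x^-=[1.6457, 2.9658]  P^-=[0.3716 0.1018; 0.1018 1.4820]  S=[0.9497]  K=[0.4138; 0.4349]  nu=[-0.9785]  x^+=[1.2408, 2.5403]  P^+=[0.2090 -0.0691; -0.0691 1.3024]
step 3: x^-=[1.2957, 3.1305]  P^-=[0.3144 0.1056; 0.1056 1.6792]  S=[0.9028]  K=[0.3728; 0.5076]  nu=[0.7369]  x^+=[1.5704, 3.5045]  P^+=[0.1889 -0.0652; -0.0652 1.4466]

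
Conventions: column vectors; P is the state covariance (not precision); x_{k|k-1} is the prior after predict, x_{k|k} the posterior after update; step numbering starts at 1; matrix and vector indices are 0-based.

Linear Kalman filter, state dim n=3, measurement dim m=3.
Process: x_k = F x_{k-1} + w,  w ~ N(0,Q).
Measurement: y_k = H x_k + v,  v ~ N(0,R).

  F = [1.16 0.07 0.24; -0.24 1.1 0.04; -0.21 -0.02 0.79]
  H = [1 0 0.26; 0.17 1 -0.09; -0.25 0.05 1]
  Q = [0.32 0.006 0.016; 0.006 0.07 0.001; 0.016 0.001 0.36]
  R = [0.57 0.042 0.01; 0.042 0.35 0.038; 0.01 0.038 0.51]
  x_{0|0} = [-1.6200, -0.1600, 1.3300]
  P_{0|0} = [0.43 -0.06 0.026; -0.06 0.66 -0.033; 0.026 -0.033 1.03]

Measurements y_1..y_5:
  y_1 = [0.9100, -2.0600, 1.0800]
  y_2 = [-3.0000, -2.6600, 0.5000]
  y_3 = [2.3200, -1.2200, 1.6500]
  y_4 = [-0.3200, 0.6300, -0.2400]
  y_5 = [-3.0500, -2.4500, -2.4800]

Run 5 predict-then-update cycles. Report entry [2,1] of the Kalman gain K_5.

step 1: x^-=[-1.5712, 0.2660, 1.3941]  P^-=[0.9648 -0.1377 0.1287; -0.1377 0.9233 0.0205; 0.1287 0.0205 1.0140]  S=[1.6703 0.0441 0.1462; 0.0441 1.2550 0.0303; 0.1462 0.0303 1.5277]  K=[0.6098 -0.0063 -0.1363; -0.1036 0.7177 0.0618; 0.1816 -0.0605 0.6271]  nu=[2.1187, -1.9334, -0.7202]  x^+=[-0.1688, -1.3857, 1.4442]  P^+=[0.3399 -0.0375 0.0232; -0.0375 0.2588 0.0355; 0.0232 0.0355 0.3234]
step 2: x^-=[0.0538, -1.4259, 1.2041]  P^-=[0.8053 -0.1036 0.0174; -0.1036 0.4257 0.0573; 0.0174 0.0573 0.5678]  S=[1.4227 0.0761 -0.0318; 0.0761 0.7575 0.0594; -0.0318 0.0594 1.1288]  K=[0.5660 -0.0031 -0.1514; -0.0896 0.5361 0.0619; 0.1295 -0.0407 0.5075]  nu=[-3.3668, -1.1348, -0.6193]  x^+=[-1.7545, -1.7708, 0.4998]  P^+=[0.3184 -0.0363 0.0098; -0.0363 0.1953 0.0322; 0.0098 0.0322 0.2594]
step 3: x^-=[-2.0392, -1.5068, 0.7987]  P^-=[0.7650 -0.1024 -0.0012; -0.1024 0.3469 0.0552; -0.0012 0.0552 0.5314]  S=[1.3703 0.0716 -0.0486; 0.0716 0.6786 0.0544; -0.0486 0.0544 1.0988]  K=[0.5528 -0.0050 -0.1551; -0.0873 0.4825 0.0615; 0.1197 -0.0417 0.4938]  nu=[4.1516, 0.7053, 0.4168]  x^+=[0.1876, -1.5032, 1.4718]  P^+=[0.3118 -0.0369 0.0060; -0.0369 0.1766 0.0308; 0.0060 0.0308 0.2514]
step 4: x^-=[0.4656, -1.6397, 1.1534]  P^-=[0.7533 -0.1031 -0.0044; -0.1031 0.3241 0.0547; -0.0044 0.0547 0.5274]  S=[1.3566 0.0690 -0.0497; 0.0690 0.6554 0.0532; -0.0497 0.0532 1.0956]  K=[0.5490 -0.0065 -0.1554; -0.0869 0.4644 0.0617; 0.1181 -0.0426 0.4924]  nu=[-1.0855, 2.2943, -1.1950]  x^+=[0.0403, -0.5536, 0.3392]  P^+=[0.3097 -0.0373 0.0053; -0.0373 0.1703 0.0304; 0.0053 0.0304 0.2505]
step 5: x^-=[0.0894, -0.6051, 0.2706]  P^-=[0.7500 -0.1036 -0.0046; -0.1036 0.3166 0.0546; -0.0046 0.0546 0.5270]  S=[1.3532 0.0679 -0.0493; 0.0679 0.6476 0.0530; -0.0493 0.0530 1.0950]  K=[0.5481 -0.0073 -0.1552; -0.0868 0.4581 0.0619; 0.1179 -0.0428 0.4922]  nu=[-3.2098, -1.8358, -2.6980]  x^+=[-1.2376, -1.3343, -1.3572]  P^+=[0.3092 -0.0375 0.0052; -0.0375 0.1682 0.0303; 0.0052 0.0303 0.2504]

K[2,1] = -0.0428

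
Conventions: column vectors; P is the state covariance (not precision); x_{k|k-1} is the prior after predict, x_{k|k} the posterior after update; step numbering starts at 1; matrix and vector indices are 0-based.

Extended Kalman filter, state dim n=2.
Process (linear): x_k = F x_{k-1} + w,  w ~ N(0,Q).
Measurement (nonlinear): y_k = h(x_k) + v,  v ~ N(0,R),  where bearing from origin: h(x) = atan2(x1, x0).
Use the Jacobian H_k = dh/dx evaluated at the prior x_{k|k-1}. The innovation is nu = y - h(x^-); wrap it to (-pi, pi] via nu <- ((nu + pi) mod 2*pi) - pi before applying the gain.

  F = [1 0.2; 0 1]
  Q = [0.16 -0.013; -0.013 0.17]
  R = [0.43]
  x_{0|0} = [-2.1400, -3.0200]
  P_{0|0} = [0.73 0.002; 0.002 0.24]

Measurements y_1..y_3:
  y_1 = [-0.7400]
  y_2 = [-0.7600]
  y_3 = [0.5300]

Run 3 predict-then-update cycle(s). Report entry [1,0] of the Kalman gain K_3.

step 1: x^-=[-2.7440, -3.0200]  P^-=[0.9004 0.0370; 0.0370 0.4100]  H_jac=[0.1814 -0.1648]  S=[0.4685]  K=[0.3355; -0.1299]  nu=[1.5683]  x^+=[-2.2177, -3.2237]  P^+=[0.8476 0.0574; 0.0574 0.4021]
step 2: x^-=[-2.8625, -3.2237]  P^-=[1.0467 0.1248; 0.1248 0.5721]  H_jac=[0.1734 -0.1540]  S=[0.4684]  K=[0.3465; -0.1419]  nu=[1.5369]  x^+=[-2.3299, -3.4418]  P^+=[0.9904 0.1479; 0.1479 0.5627]
step 3: x^-=[-3.0182, -3.4418]  P^-=[1.2321 0.2474; 0.2474 0.7327]  H_jac=[0.1642 -0.1440]  S=[0.4667]  K=[0.3572; -0.1390]  nu=[2.8207]  x^+=[-2.0106, -3.8340]  P^+=[1.1725 0.2706; 0.2706 0.7236]

K[1,0] = -0.1390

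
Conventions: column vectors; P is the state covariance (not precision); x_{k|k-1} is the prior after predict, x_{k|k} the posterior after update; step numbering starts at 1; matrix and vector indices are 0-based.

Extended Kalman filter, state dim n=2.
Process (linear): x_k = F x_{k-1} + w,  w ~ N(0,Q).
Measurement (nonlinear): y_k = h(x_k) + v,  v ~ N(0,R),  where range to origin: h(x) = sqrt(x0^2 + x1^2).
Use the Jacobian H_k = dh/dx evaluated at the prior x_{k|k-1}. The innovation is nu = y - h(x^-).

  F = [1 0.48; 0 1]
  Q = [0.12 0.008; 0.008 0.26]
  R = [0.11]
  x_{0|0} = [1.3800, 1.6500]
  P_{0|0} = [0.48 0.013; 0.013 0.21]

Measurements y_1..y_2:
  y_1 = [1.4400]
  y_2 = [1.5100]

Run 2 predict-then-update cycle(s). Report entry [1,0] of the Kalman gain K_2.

K[1,0] = 0.6353

step 1: x^-=[2.1720, 1.6500]  P^-=[0.6609 0.1218; 0.1218 0.4700]  H_jac=[0.7963 0.6049]  S=[0.8184]  K=[0.7331; 0.4659]  nu=[-1.2877]  x^+=[1.2281, 1.0500]  P^+=[0.2211 -0.1577; -0.1577 0.2923]
step 2: x^-=[1.7321, 1.0500]  P^-=[0.2570 -0.0094; -0.0094 0.5523]  H_jac=[0.8551 0.5184]  S=[0.4381]  K=[0.4906; 0.6353]  nu=[-0.5155]  x^+=[1.4792, 0.7225]  P^+=[0.1516 -0.1459; -0.1459 0.3755]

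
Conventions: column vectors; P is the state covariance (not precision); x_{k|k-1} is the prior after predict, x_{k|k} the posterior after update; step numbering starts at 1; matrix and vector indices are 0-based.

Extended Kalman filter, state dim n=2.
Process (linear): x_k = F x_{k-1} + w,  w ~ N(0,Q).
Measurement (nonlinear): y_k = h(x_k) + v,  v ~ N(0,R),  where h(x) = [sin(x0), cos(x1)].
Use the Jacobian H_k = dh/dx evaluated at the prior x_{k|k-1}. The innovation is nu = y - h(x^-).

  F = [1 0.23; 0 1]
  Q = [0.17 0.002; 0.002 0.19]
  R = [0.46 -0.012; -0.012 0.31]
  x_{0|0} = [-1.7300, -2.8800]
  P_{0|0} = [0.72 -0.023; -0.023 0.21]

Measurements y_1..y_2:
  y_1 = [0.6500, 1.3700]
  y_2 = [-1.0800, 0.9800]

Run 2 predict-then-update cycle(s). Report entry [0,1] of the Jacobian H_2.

H_jac[0,1] = 0.0000

step 1: x^-=[-2.3924, -2.8800]  P^-=[0.8905 0.0273; 0.0273 0.4000]  H_jac=[-0.7322 0.0000; 0.0000 0.2586]  S=[0.9375 -0.0172; -0.0172 0.3368]  K=[-0.6958 -0.0145; -0.0157 0.3064]  nu=[1.3310, 2.3360]  x^+=[-3.3525, -2.1852]  P^+=[0.4369 0.0149; 0.0149 0.3680]
step 2: x^-=[-3.8551, -2.1852]  P^-=[0.6332 0.1015; 0.1015 0.5580]  H_jac=[-0.7561 0.0000; 0.0000 0.8171]  S=[0.8220 -0.0747; -0.0747 0.6826]  K=[-0.5771 0.0584; -0.0330 0.6644]  nu=[-1.7345, 1.5565]  x^+=[-2.7632, -1.0939]  P^+=[0.3521 0.0306; 0.0306 0.2525]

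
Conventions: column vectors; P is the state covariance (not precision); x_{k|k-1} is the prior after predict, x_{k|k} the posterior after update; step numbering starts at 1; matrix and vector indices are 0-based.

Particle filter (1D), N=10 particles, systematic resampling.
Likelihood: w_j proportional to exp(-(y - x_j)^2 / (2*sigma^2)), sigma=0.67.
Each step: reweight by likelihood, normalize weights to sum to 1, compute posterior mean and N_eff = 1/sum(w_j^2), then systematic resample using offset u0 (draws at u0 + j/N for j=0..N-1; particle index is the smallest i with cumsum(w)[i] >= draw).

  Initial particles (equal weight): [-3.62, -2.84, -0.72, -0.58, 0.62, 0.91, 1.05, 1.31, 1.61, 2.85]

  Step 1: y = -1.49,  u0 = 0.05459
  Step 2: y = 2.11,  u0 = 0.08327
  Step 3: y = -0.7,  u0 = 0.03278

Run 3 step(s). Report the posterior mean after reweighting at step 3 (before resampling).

post_mean = -0.6225

step 1: w=[0.0060, 0.1237, 0.4867, 0.3745, 0.0066, 0.0015, 0.0007, 0.0002, 0.0000, 0.0000]  mean=-0.9343  Neff=2.5476  idx=[1, 2, 2, 2, 2, 2, 3, 3, 3, 3]
step 2: w=[0.0000, 0.0692, 0.0692, 0.0692, 0.0692, 0.0692, 0.1636, 0.1636, 0.1636, 0.1636]  mean=-0.6284  Neff=7.6387  idx=[2, 3, 5, 6, 6, 7, 8, 8, 9, 9]
step 3: w=[0.1011, 0.1011, 0.1011, 0.0995, 0.0995, 0.0995, 0.0995, 0.0995, 0.0995, 0.0995]  mean=-0.6225  Neff=9.9995  idx=[0, 1, 2, 3, 4, 5, 6, 7, 8, 9]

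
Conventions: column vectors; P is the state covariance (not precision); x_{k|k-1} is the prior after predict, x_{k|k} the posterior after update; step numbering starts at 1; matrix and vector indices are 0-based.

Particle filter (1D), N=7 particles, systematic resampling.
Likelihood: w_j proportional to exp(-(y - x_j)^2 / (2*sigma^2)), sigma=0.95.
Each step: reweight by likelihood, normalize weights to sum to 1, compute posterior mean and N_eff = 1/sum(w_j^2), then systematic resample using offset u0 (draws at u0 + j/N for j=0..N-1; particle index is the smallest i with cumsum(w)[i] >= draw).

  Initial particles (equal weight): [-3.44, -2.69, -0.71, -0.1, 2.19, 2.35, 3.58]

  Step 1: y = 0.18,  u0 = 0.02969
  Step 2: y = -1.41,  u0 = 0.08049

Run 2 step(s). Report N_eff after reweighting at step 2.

N_eff = 6.2759

step 1: w=[0.0004, 0.0058, 0.3591, 0.5333, 0.0594, 0.0410, 0.0009]  mean=-0.0955  Neff=2.3885  idx=[2, 2, 2, 3, 3, 3, 3]
step 2: w=[0.1989, 0.1989, 0.1989, 0.1008, 0.1008, 0.1008, 0.1008]  mean=-0.4640  Neff=6.2759  idx=[0, 1, 1, 2, 3, 4, 6]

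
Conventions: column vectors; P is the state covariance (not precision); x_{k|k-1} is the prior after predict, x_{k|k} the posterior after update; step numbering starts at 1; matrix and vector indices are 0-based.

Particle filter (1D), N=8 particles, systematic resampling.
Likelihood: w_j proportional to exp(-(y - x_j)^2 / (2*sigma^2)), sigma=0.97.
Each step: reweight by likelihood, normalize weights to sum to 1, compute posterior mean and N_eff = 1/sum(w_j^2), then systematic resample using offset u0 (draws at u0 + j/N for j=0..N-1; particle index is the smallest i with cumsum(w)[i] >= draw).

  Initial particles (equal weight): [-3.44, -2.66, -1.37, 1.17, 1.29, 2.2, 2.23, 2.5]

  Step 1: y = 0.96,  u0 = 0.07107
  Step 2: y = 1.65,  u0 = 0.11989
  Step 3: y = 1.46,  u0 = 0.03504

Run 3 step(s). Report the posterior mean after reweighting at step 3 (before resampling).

post_mean = 1.5376

step 1: w=[0.0000, 0.0003, 0.0179, 0.3124, 0.3018, 0.1413, 0.1357, 0.0907]  mean=1.5696  Neff=4.2449  idx=[3, 3, 3, 4, 4, 5, 6, 7]
step 2: w=[0.1284, 0.1284, 0.1284, 0.1355, 0.1355, 0.1236, 0.1214, 0.0989]  mean=1.5899  Neff=7.9395  idx=[0, 1, 2, 3, 4, 5, 6, 7]
step 3: w=[0.1390, 0.1390, 0.1390, 0.1432, 0.1432, 0.1087, 0.1061, 0.0818]  mean=1.5376  Neff=7.7677  idx=[0, 1, 2, 2, 3, 4, 5, 6]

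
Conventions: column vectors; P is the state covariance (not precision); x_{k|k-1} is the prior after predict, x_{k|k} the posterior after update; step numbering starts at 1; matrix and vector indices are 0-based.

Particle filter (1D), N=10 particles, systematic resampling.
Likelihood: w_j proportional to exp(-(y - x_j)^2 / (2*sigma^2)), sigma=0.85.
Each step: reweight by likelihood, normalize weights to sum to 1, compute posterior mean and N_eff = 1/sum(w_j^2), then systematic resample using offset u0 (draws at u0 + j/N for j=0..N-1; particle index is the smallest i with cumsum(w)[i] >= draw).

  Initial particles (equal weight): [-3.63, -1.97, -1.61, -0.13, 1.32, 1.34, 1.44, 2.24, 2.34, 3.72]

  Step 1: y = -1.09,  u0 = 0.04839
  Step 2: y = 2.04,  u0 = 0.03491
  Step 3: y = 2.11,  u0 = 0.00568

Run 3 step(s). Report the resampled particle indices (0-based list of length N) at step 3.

resampled_idx = [0, 1, 2, 3, 4, 5, 6, 7, 8, 9]

step 1: w=[0.0057, 0.2923, 0.4143, 0.2640, 0.0090, 0.0084, 0.0060, 0.0002, 0.0001, 0.0000]  mean=-1.2655  Neff=3.0584  idx=[1, 1, 1, 2, 2, 2, 2, 3, 3, 3]
step 2: w=[0.0001, 0.0001, 0.0001, 0.0009, 0.0009, 0.0009, 0.0009, 0.3321, 0.3321, 0.3321]  mean=-0.1358  Neff=3.0229  idx=[7, 7, 7, 7, 8, 8, 8, 9, 9, 9]
step 3: w=[0.1000, 0.1000, 0.1000, 0.1000, 0.1000, 0.1000, 0.1000, 0.1000, 0.1000, 0.1000]  mean=-0.1300  Neff=10.0000  idx=[0, 1, 2, 3, 4, 5, 6, 7, 8, 9]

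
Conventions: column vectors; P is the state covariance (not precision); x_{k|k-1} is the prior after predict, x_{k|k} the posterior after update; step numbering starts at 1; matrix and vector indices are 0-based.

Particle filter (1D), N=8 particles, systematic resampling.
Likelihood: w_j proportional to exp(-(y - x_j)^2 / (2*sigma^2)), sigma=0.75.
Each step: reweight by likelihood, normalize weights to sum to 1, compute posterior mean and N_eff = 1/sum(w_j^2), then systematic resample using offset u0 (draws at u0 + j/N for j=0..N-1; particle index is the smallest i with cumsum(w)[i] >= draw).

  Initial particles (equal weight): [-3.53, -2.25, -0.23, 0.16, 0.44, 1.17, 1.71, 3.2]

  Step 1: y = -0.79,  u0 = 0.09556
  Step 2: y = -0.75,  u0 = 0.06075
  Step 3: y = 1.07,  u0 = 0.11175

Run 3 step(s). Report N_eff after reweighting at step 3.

step 1: w=[0.0008, 0.0909, 0.4575, 0.2711, 0.1576, 0.0199, 0.0023, 0.0000]  mean=-0.1725  Neff=3.1618  idx=[2, 2, 2, 2, 3, 3, 4, 4]
step 2: w=[0.1683, 0.1683, 0.1683, 0.1683, 0.1025, 0.1025, 0.0608, 0.0608]  mean=-0.0686  Neff=7.0540  idx=[0, 1, 1, 2, 3, 4, 5, 6]
step 3: w=[0.0803, 0.0803, 0.0803, 0.0803, 0.0803, 0.1727, 0.1727, 0.2533]  mean=0.0744  Neff=6.4093  idx=[1, 2, 4, 5, 6, 6, 7, 7]

N_eff = 6.4093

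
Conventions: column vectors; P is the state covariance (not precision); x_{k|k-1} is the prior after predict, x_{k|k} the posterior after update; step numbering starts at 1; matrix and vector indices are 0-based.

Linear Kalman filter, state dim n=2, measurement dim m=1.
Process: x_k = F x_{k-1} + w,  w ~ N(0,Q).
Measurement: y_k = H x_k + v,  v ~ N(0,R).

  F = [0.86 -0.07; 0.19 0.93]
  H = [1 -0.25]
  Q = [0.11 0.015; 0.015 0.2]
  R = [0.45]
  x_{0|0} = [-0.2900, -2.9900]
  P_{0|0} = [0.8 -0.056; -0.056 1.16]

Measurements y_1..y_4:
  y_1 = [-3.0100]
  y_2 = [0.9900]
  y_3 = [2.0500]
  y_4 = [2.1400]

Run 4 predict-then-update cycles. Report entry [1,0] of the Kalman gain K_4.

K[1,0] = -0.3289

step 1: x^-=[-0.0401, -2.8358]  P^-=[0.7141 0.0262; 0.0262 1.2124]  S=[1.2268]  K=[0.5768; -0.2257]  nu=[-3.6788]  x^+=[-2.1619, -2.0053]  P^+=[0.3060 0.1859; 0.1859 1.1499]
step 2: x^-=[-1.7189, -2.2757]  P^-=[0.3196 0.1363; 0.1363 1.2713]  S=[0.7809]  K=[0.3656; -0.2324]  nu=[2.1399]  x^+=[-0.9365, -2.7730]  P^+=[0.2152 0.2027; 0.2027 1.2291]
step 3: x^-=[-0.6113, -2.7569]  P^-=[0.2508 0.1296; 0.1296 1.3424]  S=[0.7199]  K=[0.3034; -0.2862]  nu=[1.9720]  x^+=[-0.0130, -3.3213]  P^+=[0.1845 0.1921; 0.1921 1.2835]
step 4: x^-=[0.2213, -3.0913]  P^-=[0.2296 0.1127; 0.1127 1.3846]  S=[0.7098]  K=[0.2838; -0.3289]  nu=[1.1459]  x^+=[0.5465, -3.4682]  P^+=[0.1725 0.1789; 0.1789 1.3078]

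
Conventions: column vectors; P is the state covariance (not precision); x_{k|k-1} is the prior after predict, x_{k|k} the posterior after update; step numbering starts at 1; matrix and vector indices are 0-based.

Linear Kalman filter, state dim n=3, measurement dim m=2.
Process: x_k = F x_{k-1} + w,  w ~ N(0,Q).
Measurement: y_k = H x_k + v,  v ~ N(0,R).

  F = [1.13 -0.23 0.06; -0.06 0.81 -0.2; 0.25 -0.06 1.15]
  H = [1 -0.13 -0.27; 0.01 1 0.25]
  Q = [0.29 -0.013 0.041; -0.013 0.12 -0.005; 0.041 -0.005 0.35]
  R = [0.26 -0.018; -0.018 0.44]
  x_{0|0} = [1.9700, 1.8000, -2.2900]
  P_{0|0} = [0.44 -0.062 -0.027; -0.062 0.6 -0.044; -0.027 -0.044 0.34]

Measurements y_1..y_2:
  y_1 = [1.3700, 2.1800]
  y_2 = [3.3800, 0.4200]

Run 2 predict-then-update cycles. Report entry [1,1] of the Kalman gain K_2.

K[1,1] = 0.3867

step 1: x^-=[1.6747, 1.7978, -2.2490]  P^-=[0.9146 -0.2143 0.1811; -0.2143 0.5485 -0.1700; 0.1811 -0.1700 0.8217]  S=[1.1897 -0.2534; -0.2534 0.9515]  K=[0.7583 0.0339; -0.0940 0.5045; -0.0078 0.0370]  nu=[-0.6782, 0.9277]  x^+=[1.1919, 2.3295, -2.2094]  P^+=[0.2425 -0.0496 0.1940; -0.0496 0.2718 -0.1906; 0.1940 -0.1906 0.8202]
step 2: x^-=[0.6785, 2.2573, -2.3826]  P^-=[0.6743 -0.1986 0.4821; -0.1986 0.4032 -0.4236; 0.4821 -0.4236 1.5902]  S=[0.8186 -0.1220; -0.1220 0.7293]  K=[0.6991 0.0191; -0.1093 0.3867; 0.1307 -0.0073]  nu=[2.3516, -1.2484]  x^+=[2.2987, 1.5175, -2.0662]  P^+=[0.2772 -0.1087 0.4071; -0.1087 0.2741 -0.4036; 0.4071 -0.4036 1.5759]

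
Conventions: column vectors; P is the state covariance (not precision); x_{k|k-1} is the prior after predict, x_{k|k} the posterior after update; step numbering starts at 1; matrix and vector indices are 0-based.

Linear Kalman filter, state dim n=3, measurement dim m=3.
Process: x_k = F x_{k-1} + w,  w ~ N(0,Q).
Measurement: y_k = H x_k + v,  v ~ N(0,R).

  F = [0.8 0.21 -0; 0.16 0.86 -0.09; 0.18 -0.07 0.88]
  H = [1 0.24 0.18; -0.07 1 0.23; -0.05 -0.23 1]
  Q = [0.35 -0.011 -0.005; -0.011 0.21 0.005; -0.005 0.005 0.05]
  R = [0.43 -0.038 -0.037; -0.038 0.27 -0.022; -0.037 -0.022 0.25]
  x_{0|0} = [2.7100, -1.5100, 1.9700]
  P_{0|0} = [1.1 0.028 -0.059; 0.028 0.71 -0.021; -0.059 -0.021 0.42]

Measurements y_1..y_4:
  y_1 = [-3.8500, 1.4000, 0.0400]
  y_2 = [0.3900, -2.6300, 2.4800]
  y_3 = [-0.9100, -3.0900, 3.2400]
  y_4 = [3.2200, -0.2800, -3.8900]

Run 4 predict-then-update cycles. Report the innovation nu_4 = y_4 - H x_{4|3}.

innov = [4.6531, 1.9137, -5.9082]

step 1: x^-=[1.8509, -1.0423, 2.3271]  P^-=[1.0947 0.2829 0.0970; 0.2829 0.7793 -0.0587; 0.0970 -0.0587 0.3976]  S=[1.7481 0.3743 -0.0471; 0.3743 1.0060 -0.1791; -0.0471 -0.1791 0.7153]  K=[0.6805 -0.0248 0.0068; 0.1151 0.6671 -0.1778; 0.0828 0.1016 0.5987]  nu=[-5.8696, 2.0366, -2.4343]  x^+=[-2.2107, 0.0733, 0.5905]  P^+=[0.2975 -0.0095 -0.0102; -0.0095 0.1839 -0.0216; -0.0102 -0.0216 0.1389]
step 2: x^-=[-1.7532, -0.3438, 0.1166]  P^-=[0.5453 0.0546 0.0241; 0.0546 0.3558 -0.0276; 0.0241 -0.0276 0.1678]  S=[1.0337 0.0686 -0.0485; 0.0686 0.6162 -0.0933; -0.0485 -0.0933 0.4495]  K=[0.5468 -0.0223 0.0194; 0.0893 0.5313 -0.1296; 0.0605 0.0698 0.4057]  nu=[2.2047, -2.4358, 2.1967]  x^+=[-0.4508, -1.7259, 0.9713]  P^+=[0.2384 -0.0094 -0.0051; -0.0094 0.1456 -0.0144; -0.0051 -0.0144 0.0941]
step 3: x^-=[-0.7230, -1.6438, 0.8944]  P^-=[0.5059 0.0397 0.0211; 0.0397 0.3243 -0.0173; 0.0211 -0.0173 0.1317]  S=[0.9840 0.0494 -0.0486; 0.0494 0.5896 -0.0840; -0.0486 -0.0840 0.4069]  K=[0.5302 -0.0253 0.0254; 0.0848 0.5153 -0.1143; 0.0554 0.0649 0.3508]  nu=[0.0466, -1.7025, 1.9314]  x^+=[-0.6062, -2.7378, 1.4642]  P^+=[0.2312 -0.0105 -0.0036; -0.0105 0.1403 -0.0113; -0.0036 -0.0113 0.0815]
step 4: x^-=[-1.0599, -2.5832, 1.3710]  P^-=[0.5006 0.0368 0.0218; 0.0368 0.3193 -0.0138; 0.0218 -0.0138 0.1218]  S=[0.9772 0.0463 -0.0478; 0.0463 0.5860 -0.0818; -0.0478 -0.0818 0.3949]  K=[0.5280 -0.0261 0.0289; 0.0839 0.5132 -0.1092; 0.0546 0.0638 0.3335]  nu=[4.6531, 1.9137, -5.9082]  x^+=[1.1761, -0.5659, -0.2228]  P^+=[0.2301 -0.0110 -0.0028; -0.0110 0.1393 -0.0102; -0.0028 -0.0102 0.0775]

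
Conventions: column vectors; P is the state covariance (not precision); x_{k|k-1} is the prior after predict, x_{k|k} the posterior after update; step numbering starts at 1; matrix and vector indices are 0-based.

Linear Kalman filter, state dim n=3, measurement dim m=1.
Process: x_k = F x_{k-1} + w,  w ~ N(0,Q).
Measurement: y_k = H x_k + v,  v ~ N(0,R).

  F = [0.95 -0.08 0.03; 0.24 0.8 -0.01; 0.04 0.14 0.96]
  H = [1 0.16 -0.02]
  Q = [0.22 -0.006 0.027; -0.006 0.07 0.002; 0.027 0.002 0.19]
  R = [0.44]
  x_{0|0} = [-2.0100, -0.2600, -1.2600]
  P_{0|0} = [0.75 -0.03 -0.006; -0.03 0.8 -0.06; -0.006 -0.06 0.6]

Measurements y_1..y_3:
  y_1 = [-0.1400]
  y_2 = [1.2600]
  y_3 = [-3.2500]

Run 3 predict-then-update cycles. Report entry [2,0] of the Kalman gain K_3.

step 1: x^-=[-1.9265, -0.6778, -1.3264]  P^-=[0.9070 0.0899 0.0588; 0.0899 0.6147 0.0437; 0.0588 0.0437 0.7429]  S=[1.3892]  K=[0.6624; 0.1349; 0.0367]  nu=[1.8684]  x^+=[-0.6888, -0.4258, -1.2579]  P^+=[0.2974 -0.0342 0.0251; -0.0342 0.5894 0.0368; 0.0251 0.0368 0.7410]
step 2: x^-=[-0.6580, -0.4933, -1.2947]  P^-=[0.4993 -0.0006 0.0688; -0.0006 0.4506 0.0955; 0.0688 0.0955 0.8964]  S=[0.9477]  K=[0.5254; 0.0734; 0.0698]  nu=[1.9711]  x^+=[0.3775, -0.3487, -1.1571]  P^+=[0.2378 -0.0372 0.0341; -0.0372 0.4455 0.0907; 0.0341 0.0907 0.8918]
step 3: x^-=[0.3518, -0.1768, -1.1445]  P^-=[0.4454 -0.0059 0.0764; -0.0059 0.3530 0.1205; 0.0764 0.1205 1.0476]  S=[0.8891]  K=[0.4982; 0.0541; 0.0841]  nu=[-3.5964]  x^+=[-1.4398, -0.3715, -1.4469]  P^+=[0.2248 -0.0299 0.0392; -0.0299 0.3504 0.1165; 0.0392 0.1165 1.0413]

K[2,0] = 0.0841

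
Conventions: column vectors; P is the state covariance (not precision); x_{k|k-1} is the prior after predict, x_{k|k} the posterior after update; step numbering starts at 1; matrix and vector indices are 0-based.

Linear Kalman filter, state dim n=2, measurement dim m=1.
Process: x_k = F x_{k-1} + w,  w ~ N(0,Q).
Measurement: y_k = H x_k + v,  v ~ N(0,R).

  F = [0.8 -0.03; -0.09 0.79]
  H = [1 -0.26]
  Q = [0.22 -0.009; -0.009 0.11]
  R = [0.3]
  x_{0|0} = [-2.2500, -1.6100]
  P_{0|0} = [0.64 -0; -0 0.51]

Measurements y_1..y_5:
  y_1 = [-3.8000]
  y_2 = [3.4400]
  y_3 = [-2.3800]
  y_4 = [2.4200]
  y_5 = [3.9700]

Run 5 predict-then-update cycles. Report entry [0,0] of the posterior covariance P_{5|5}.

P_post[0,0] = 0.1597

step 1: x^-=[-1.7517, -1.0694]  P^-=[0.6301 -0.0672; -0.0672 0.4335]  S=[0.9943]  K=[0.6512; -0.1809]  nu=[-2.3263]  x^+=[-3.2667, -0.6486]  P^+=[0.2084 0.0500; 0.0500 0.4009]
step 2: x^-=[-2.5939, -0.2184]  P^-=[0.3513 -0.0018; -0.0018 0.3548]  S=[0.6762]  K=[0.5202; -0.1391]  nu=[5.9771]  x^+=[0.5154, -1.0495]  P^+=[0.1683 0.0471; 0.0471 0.3417]
step 3: x^-=[0.4438, -0.8755]  P^-=[0.3258 0.0007; 0.0007 0.3179]  S=[0.6469]  K=[0.5033; -0.1267]  nu=[-3.0515]  x^+=[-1.0920, -0.4889]  P^+=[0.1619 0.0420; 0.0420 0.3075]
step 4: x^-=[-0.8589, -0.2879]  P^-=[0.3219 -0.0013; -0.0013 0.2973]  S=[0.6427]  K=[0.5014; -0.1223]  nu=[3.2041]  x^+=[0.7476, -0.6799]  P^+=[0.1603 0.0381; 0.0381 0.2877]
step 5: x^-=[0.6184, -0.6044]  P^-=[0.3210 -0.0032; -0.0032 0.2854]  S=[0.6420]  K=[0.5014; -0.1205]  nu=[3.1944]  x^+=[2.2200, -0.9895]  P^+=[0.1597 0.0356; 0.0356 0.2761]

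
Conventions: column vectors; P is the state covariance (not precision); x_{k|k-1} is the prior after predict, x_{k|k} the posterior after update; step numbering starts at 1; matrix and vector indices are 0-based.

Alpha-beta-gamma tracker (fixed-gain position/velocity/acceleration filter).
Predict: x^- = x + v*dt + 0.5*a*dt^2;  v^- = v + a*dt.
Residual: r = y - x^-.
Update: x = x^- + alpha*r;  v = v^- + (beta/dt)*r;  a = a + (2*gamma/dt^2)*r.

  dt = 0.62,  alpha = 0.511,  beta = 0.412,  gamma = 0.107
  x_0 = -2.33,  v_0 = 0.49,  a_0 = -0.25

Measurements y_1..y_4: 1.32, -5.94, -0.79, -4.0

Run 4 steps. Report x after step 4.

step 1: x_pred=-2.0743  r=3.3943  x^+=-0.3398  v^+=2.5905  a^+=1.6396
step 2: x_pred=1.5815  r=-7.5215  x^+=-2.2620  v^+=-1.3910  a^+=-2.5477
step 3: x_pred=-3.6141  r=2.8241  x^+=-2.1710  v^+=-1.0939  a^+=-0.9755
step 4: x_pred=-3.0367  r=-0.9633  x^+=-3.5290  v^+=-2.3388  a^+=-1.5117

x_post = -3.5290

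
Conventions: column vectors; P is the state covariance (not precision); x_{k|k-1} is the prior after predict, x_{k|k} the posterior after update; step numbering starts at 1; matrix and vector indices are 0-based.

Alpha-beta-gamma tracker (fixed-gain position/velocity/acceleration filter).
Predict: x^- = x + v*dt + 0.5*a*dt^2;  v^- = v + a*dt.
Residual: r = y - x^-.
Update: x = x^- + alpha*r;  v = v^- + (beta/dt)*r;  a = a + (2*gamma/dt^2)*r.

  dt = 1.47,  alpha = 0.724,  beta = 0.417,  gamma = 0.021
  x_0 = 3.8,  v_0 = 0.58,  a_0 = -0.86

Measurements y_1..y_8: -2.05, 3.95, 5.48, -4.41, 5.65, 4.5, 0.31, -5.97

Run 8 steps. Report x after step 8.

x_post = -4.8032

step 1: x_pred=3.7234  r=-5.7734  x^+=-0.4565  v^+=-2.3220  a^+=-0.9722
step 2: x_pred=-4.9203  r=8.8703  x^+=1.5018  v^+=-1.2349  a^+=-0.7998
step 3: x_pred=-1.1776  r=6.6576  x^+=3.6425  v^+=-0.5220  a^+=-0.6704
step 4: x_pred=2.1508  r=-6.5608  x^+=-2.5992  v^+=-3.3686  a^+=-0.7979
step 5: x_pred=-8.4132  r=14.0632  x^+=1.7686  v^+=-0.5522  a^+=-0.5246
step 6: x_pred=0.3900  r=4.1100  x^+=3.3656  v^+=-0.1575  a^+=-0.4447
step 7: x_pred=2.6537  r=-2.3437  x^+=0.9569  v^+=-1.4760  a^+=-0.4903
step 8: x_pred=-1.7426  r=-4.2274  x^+=-4.8032  v^+=-3.3959  a^+=-0.5724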